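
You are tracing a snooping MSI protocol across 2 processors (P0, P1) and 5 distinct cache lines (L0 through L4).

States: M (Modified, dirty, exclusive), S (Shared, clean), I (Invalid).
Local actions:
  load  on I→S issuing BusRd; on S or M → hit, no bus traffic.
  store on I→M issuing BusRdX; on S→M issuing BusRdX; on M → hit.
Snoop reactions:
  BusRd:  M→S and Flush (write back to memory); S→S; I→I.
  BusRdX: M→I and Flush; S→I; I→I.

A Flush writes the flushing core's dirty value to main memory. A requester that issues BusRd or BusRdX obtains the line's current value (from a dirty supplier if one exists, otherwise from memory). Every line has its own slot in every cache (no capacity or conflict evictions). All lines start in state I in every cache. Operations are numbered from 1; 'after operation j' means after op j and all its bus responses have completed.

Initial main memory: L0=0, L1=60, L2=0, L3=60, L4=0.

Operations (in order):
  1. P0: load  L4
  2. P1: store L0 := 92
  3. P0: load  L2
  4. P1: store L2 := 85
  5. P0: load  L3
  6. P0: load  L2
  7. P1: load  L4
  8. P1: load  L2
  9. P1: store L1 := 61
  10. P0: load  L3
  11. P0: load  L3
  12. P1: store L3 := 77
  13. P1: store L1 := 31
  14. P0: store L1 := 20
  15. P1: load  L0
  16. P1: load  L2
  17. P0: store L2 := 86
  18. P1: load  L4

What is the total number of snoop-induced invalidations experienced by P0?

invalidations = 2

  op1 P0: load  L4 → S/I on L4; bus BusRd; mem=0
  op2 P1: store L0 := 92 → I/M on L0; bus BusRdX; mem=0
  op3 P0: load  L2 → S/I on L2; bus BusRd; mem=0
  op4 P1: store L2 := 85 → I/M on L2; bus BusRdX; mem=0
  op5 P0: load  L3 → S/I on L3; bus BusRd; mem=60
  op6 P0: load  L2 → S/S on L2; bus BusRd Flush; mem=85
  op7 P1: load  L4 → S/S on L4; bus BusRd; mem=0
  op8 P1: load  L2 → S/S on L2; bus (none); mem=85
  op9 P1: store L1 := 61 → I/M on L1; bus BusRdX; mem=60
  op10 P0: load  L3 → S/I on L3; bus (none); mem=60
  op11 P0: load  L3 → S/I on L3; bus (none); mem=60
  op12 P1: store L3 := 77 → I/M on L3; bus BusRdX; mem=60
  op13 P1: store L1 := 31 → I/M on L1; bus (none); mem=60
  op14 P0: store L1 := 20 → M/I on L1; bus BusRdX Flush; mem=31
  op15 P1: load  L0 → I/M on L0; bus (none); mem=0
  op16 P1: load  L2 → S/S on L2; bus (none); mem=85
  op17 P0: store L2 := 86 → M/I on L2; bus BusRdX; mem=85
  op18 P1: load  L4 → S/S on L4; bus (none); mem=0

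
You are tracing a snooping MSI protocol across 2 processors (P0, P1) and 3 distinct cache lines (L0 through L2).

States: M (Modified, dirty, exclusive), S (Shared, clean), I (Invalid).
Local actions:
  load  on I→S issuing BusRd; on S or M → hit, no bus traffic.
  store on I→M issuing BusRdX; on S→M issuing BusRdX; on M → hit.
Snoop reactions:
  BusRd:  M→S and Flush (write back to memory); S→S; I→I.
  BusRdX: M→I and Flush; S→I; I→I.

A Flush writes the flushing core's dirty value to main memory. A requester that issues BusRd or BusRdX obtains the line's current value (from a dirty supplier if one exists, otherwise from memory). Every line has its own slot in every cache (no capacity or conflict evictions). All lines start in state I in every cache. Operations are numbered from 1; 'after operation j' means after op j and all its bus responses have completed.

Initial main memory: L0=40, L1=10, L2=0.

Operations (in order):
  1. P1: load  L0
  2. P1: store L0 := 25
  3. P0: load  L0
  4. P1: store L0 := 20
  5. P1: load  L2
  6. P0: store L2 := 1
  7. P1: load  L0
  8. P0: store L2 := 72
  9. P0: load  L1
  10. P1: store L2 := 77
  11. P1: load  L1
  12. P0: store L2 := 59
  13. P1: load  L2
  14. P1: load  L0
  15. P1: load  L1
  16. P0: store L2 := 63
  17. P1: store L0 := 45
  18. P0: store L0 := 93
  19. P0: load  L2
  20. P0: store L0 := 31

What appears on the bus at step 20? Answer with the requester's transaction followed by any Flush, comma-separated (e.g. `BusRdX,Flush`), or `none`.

[1] P1: load  L0 | P0:I, P1:S(40) | bus: BusRd
[2] P1: store L0 := 25 | P0:I, P1:M(25) | bus: BusRdX
[3] P0: load  L0 | P0:S(25), P1:S(25) | bus: BusRd,Flush
[4] P1: store L0 := 20 | P0:I, P1:M(20) | bus: BusRdX
[5] P1: load  L2 | P0:I, P1:S(0) | bus: BusRd
[6] P0: store L2 := 1 | P0:M(1), P1:I | bus: BusRdX
[7] P1: load  L0 | P0:I, P1:M(20) | bus: none
[8] P0: store L2 := 72 | P0:M(72), P1:I | bus: none
[9] P0: load  L1 | P0:S(10), P1:I | bus: BusRd
[10] P1: store L2 := 77 | P0:I, P1:M(77) | bus: BusRdX,Flush
[11] P1: load  L1 | P0:S(10), P1:S(10) | bus: BusRd
[12] P0: store L2 := 59 | P0:M(59), P1:I | bus: BusRdX,Flush
[13] P1: load  L2 | P0:S(59), P1:S(59) | bus: BusRd,Flush
[14] P1: load  L0 | P0:I, P1:M(20) | bus: none
[15] P1: load  L1 | P0:S(10), P1:S(10) | bus: none
[16] P0: store L2 := 63 | P0:M(63), P1:I | bus: BusRdX
[17] P1: store L0 := 45 | P0:I, P1:M(45) | bus: none
[18] P0: store L0 := 93 | P0:M(93), P1:I | bus: BusRdX,Flush
[19] P0: load  L2 | P0:M(63), P1:I | bus: none
[20] P0: store L0 := 31 | P0:M(31), P1:I | bus: none

bus = none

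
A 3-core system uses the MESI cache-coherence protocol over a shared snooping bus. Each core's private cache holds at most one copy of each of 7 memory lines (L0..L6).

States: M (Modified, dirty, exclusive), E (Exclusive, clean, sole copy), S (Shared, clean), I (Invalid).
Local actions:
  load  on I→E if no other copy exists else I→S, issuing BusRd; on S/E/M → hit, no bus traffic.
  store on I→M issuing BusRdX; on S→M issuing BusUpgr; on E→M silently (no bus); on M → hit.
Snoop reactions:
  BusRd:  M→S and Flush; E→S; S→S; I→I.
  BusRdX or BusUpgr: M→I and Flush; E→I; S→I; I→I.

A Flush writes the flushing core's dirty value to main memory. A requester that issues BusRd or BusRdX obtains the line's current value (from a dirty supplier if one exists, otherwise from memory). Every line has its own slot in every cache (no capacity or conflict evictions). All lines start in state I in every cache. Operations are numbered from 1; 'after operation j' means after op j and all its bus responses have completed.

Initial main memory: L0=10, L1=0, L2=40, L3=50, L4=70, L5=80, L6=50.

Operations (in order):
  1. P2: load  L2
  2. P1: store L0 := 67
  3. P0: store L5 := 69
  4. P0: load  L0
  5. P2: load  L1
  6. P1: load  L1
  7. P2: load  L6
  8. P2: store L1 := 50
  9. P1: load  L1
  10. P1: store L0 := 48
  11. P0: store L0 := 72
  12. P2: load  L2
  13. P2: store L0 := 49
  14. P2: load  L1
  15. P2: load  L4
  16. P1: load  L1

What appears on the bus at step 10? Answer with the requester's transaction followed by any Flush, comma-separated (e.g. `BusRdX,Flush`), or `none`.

[1] P2: load  L2 | P0:I, P1:I, P2:E(40) | bus: BusRd
[2] P1: store L0 := 67 | P0:I, P1:M(67), P2:I | bus: BusRdX
[3] P0: store L5 := 69 | P0:M(69), P1:I, P2:I | bus: BusRdX
[4] P0: load  L0 | P0:S(67), P1:S(67), P2:I | bus: BusRd,Flush
[5] P2: load  L1 | P0:I, P1:I, P2:E(0) | bus: BusRd
[6] P1: load  L1 | P0:I, P1:S(0), P2:S(0) | bus: BusRd
[7] P2: load  L6 | P0:I, P1:I, P2:E(50) | bus: BusRd
[8] P2: store L1 := 50 | P0:I, P1:I, P2:M(50) | bus: BusUpgr
[9] P1: load  L1 | P0:I, P1:S(50), P2:S(50) | bus: BusRd,Flush
[10] P1: store L0 := 48 | P0:I, P1:M(48), P2:I | bus: BusUpgr
[11] P0: store L0 := 72 | P0:M(72), P1:I, P2:I | bus: BusRdX,Flush
[12] P2: load  L2 | P0:I, P1:I, P2:E(40) | bus: none
[13] P2: store L0 := 49 | P0:I, P1:I, P2:M(49) | bus: BusRdX,Flush
[14] P2: load  L1 | P0:I, P1:S(50), P2:S(50) | bus: none
[15] P2: load  L4 | P0:I, P1:I, P2:E(70) | bus: BusRd
[16] P1: load  L1 | P0:I, P1:S(50), P2:S(50) | bus: none

bus = BusUpgr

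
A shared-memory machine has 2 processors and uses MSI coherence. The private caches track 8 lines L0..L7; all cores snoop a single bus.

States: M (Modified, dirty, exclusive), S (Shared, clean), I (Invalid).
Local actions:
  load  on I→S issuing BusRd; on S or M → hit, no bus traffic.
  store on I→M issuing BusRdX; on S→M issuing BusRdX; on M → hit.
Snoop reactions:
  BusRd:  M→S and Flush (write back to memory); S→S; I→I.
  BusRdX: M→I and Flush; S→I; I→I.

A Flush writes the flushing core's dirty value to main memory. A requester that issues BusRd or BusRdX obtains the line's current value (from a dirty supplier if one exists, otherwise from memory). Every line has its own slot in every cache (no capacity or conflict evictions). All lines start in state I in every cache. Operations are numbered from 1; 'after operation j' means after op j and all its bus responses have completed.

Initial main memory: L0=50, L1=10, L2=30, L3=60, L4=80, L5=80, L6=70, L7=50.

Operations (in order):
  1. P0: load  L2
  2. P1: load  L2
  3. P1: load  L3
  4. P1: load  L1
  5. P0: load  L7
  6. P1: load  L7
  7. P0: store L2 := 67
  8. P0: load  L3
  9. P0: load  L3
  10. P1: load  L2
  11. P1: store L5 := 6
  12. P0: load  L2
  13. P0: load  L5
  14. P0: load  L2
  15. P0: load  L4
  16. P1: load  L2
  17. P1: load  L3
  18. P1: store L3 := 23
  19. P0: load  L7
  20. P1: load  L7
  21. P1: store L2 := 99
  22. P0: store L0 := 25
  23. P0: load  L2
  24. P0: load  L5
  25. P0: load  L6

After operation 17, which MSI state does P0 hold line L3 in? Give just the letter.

1. P0: load  L2  bus=[BusRd]  L2: P0=S P1=I  mem[L2]=30
2. P1: load  L2  bus=[BusRd]  L2: P0=S P1=S  mem[L2]=30
3. P1: load  L3  bus=[BusRd]  L3: P0=I P1=S  mem[L3]=60
4. P1: load  L1  bus=[BusRd]  L1: P0=I P1=S  mem[L1]=10
5. P0: load  L7  bus=[BusRd]  L7: P0=S P1=I  mem[L7]=50
6. P1: load  L7  bus=[BusRd]  L7: P0=S P1=S  mem[L7]=50
7. P0: store L2 := 67  bus=[BusRdX]  L2: P0=M P1=I  mem[L2]=30
8. P0: load  L3  bus=[BusRd]  L3: P0=S P1=S  mem[L3]=60
9. P0: load  L3  bus=[-]  L3: P0=S P1=S  mem[L3]=60
10. P1: load  L2  bus=[BusRd,Flush]  L2: P0=S P1=S  mem[L2]=67
11. P1: store L5 := 6  bus=[BusRdX]  L5: P0=I P1=M  mem[L5]=80
12. P0: load  L2  bus=[-]  L2: P0=S P1=S  mem[L2]=67
13. P0: load  L5  bus=[BusRd,Flush]  L5: P0=S P1=S  mem[L5]=6
14. P0: load  L2  bus=[-]  L2: P0=S P1=S  mem[L2]=67
15. P0: load  L4  bus=[BusRd]  L4: P0=S P1=I  mem[L4]=80
16. P1: load  L2  bus=[-]  L2: P0=S P1=S  mem[L2]=67
17. P1: load  L3  bus=[-]  L3: P0=S P1=S  mem[L3]=60
18. P1: store L3 := 23  bus=[BusRdX]  L3: P0=I P1=M  mem[L3]=60
19. P0: load  L7  bus=[-]  L7: P0=S P1=S  mem[L7]=50
20. P1: load  L7  bus=[-]  L7: P0=S P1=S  mem[L7]=50
21. P1: store L2 := 99  bus=[BusRdX]  L2: P0=I P1=M  mem[L2]=67
22. P0: store L0 := 25  bus=[BusRdX]  L0: P0=M P1=I  mem[L0]=50
23. P0: load  L2  bus=[BusRd,Flush]  L2: P0=S P1=S  mem[L2]=99
24. P0: load  L5  bus=[-]  L5: P0=S P1=S  mem[L5]=6
25. P0: load  L6  bus=[BusRd]  L6: P0=S P1=I  mem[L6]=70

state = S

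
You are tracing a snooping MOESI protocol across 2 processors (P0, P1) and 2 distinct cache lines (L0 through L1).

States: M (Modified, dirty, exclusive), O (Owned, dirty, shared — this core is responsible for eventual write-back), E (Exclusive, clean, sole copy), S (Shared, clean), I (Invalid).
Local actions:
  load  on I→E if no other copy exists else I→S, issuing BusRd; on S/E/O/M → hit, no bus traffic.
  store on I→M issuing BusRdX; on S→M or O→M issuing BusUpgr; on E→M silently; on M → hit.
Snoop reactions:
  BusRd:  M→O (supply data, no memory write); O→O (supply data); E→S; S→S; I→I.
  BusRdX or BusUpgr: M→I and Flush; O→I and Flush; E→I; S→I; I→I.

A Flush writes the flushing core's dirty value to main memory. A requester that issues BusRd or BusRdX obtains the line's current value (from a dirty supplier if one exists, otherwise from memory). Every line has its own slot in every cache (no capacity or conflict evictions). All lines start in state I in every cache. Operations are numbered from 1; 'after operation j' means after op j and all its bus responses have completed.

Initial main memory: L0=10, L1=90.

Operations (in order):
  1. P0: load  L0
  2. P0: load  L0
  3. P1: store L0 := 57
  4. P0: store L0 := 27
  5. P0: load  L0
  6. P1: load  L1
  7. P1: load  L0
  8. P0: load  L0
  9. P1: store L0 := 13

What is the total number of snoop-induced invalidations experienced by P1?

1. P0: load  L0  bus=[BusRd]  L0: P0=E P1=I  mem[L0]=10
2. P0: load  L0  bus=[-]  L0: P0=E P1=I  mem[L0]=10
3. P1: store L0 := 57  bus=[BusRdX]  L0: P0=I P1=M  mem[L0]=10
4. P0: store L0 := 27  bus=[BusRdX,Flush]  L0: P0=M P1=I  mem[L0]=57
5. P0: load  L0  bus=[-]  L0: P0=M P1=I  mem[L0]=57
6. P1: load  L1  bus=[BusRd]  L1: P0=I P1=E  mem[L1]=90
7. P1: load  L0  bus=[BusRd]  L0: P0=O P1=S  mem[L0]=57
8. P0: load  L0  bus=[-]  L0: P0=O P1=S  mem[L0]=57
9. P1: store L0 := 13  bus=[BusUpgr,Flush]  L0: P0=I P1=M  mem[L0]=27

invalidations = 1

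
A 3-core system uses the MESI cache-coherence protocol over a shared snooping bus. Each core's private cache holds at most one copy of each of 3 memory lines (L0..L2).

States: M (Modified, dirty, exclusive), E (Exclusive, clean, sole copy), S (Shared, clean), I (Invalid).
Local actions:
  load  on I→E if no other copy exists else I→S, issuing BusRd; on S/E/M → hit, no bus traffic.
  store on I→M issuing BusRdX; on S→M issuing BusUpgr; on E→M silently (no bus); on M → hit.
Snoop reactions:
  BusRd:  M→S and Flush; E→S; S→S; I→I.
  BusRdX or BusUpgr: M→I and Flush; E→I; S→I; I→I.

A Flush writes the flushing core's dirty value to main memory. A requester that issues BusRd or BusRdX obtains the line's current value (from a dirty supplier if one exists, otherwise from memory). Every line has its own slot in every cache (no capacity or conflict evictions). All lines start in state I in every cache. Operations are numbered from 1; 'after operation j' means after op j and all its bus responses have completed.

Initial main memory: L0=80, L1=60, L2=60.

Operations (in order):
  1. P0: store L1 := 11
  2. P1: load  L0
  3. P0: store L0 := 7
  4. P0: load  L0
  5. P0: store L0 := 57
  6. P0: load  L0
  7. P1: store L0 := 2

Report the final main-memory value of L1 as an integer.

[1] P0: store L1 := 11 | P0:M(11), P1:I, P2:I | bus: BusRdX
[2] P1: load  L0 | P0:I, P1:E(80), P2:I | bus: BusRd
[3] P0: store L0 := 7 | P0:M(7), P1:I, P2:I | bus: BusRdX
[4] P0: load  L0 | P0:M(7), P1:I, P2:I | bus: none
[5] P0: store L0 := 57 | P0:M(57), P1:I, P2:I | bus: none
[6] P0: load  L0 | P0:M(57), P1:I, P2:I | bus: none
[7] P1: store L0 := 2 | P0:I, P1:M(2), P2:I | bus: BusRdX,Flush

memory[L1] = 60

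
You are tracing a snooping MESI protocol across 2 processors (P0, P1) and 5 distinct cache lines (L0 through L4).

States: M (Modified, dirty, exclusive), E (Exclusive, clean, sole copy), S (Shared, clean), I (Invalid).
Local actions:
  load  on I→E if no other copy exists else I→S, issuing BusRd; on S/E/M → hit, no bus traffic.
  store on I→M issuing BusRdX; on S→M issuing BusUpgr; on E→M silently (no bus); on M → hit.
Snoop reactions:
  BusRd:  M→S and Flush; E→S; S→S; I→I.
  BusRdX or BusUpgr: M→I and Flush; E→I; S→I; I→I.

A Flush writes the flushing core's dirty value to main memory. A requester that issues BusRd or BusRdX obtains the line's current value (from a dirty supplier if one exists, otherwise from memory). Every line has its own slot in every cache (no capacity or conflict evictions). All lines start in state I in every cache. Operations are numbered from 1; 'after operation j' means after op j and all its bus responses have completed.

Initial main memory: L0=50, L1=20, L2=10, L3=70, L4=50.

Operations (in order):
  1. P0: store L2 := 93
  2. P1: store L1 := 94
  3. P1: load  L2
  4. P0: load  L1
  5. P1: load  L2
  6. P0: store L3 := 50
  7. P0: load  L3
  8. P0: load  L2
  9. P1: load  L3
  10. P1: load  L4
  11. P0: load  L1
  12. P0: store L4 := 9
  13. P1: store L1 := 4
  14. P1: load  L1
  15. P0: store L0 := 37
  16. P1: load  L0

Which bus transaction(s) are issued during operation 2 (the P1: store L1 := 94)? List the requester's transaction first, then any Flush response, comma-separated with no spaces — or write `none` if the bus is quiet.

step 1: P0: store L2 := 93  ⟶  MI  (L2)  txn=BusRdX  M[L2]=10
step 2: P1: store L1 := 94  ⟶  IM  (L1)  txn=BusRdX  M[L1]=20
step 3: P1: load  L2  ⟶  SS  (L2)  txn=BusRd+Flush  M[L2]=93
step 4: P0: load  L1  ⟶  SS  (L1)  txn=BusRd+Flush  M[L1]=94
step 5: P1: load  L2  ⟶  SS  (L2)  txn=∅  M[L2]=93
step 6: P0: store L3 := 50  ⟶  MI  (L3)  txn=BusRdX  M[L3]=70
step 7: P0: load  L3  ⟶  MI  (L3)  txn=∅  M[L3]=70
step 8: P0: load  L2  ⟶  SS  (L2)  txn=∅  M[L2]=93
step 9: P1: load  L3  ⟶  SS  (L3)  txn=BusRd+Flush  M[L3]=50
step 10: P1: load  L4  ⟶  IE  (L4)  txn=BusRd  M[L4]=50
step 11: P0: load  L1  ⟶  SS  (L1)  txn=∅  M[L1]=94
step 12: P0: store L4 := 9  ⟶  MI  (L4)  txn=BusRdX  M[L4]=50
step 13: P1: store L1 := 4  ⟶  IM  (L1)  txn=BusUpgr  M[L1]=94
step 14: P1: load  L1  ⟶  IM  (L1)  txn=∅  M[L1]=94
step 15: P0: store L0 := 37  ⟶  MI  (L0)  txn=BusRdX  M[L0]=50
step 16: P1: load  L0  ⟶  SS  (L0)  txn=BusRd+Flush  M[L0]=37

bus = BusRdX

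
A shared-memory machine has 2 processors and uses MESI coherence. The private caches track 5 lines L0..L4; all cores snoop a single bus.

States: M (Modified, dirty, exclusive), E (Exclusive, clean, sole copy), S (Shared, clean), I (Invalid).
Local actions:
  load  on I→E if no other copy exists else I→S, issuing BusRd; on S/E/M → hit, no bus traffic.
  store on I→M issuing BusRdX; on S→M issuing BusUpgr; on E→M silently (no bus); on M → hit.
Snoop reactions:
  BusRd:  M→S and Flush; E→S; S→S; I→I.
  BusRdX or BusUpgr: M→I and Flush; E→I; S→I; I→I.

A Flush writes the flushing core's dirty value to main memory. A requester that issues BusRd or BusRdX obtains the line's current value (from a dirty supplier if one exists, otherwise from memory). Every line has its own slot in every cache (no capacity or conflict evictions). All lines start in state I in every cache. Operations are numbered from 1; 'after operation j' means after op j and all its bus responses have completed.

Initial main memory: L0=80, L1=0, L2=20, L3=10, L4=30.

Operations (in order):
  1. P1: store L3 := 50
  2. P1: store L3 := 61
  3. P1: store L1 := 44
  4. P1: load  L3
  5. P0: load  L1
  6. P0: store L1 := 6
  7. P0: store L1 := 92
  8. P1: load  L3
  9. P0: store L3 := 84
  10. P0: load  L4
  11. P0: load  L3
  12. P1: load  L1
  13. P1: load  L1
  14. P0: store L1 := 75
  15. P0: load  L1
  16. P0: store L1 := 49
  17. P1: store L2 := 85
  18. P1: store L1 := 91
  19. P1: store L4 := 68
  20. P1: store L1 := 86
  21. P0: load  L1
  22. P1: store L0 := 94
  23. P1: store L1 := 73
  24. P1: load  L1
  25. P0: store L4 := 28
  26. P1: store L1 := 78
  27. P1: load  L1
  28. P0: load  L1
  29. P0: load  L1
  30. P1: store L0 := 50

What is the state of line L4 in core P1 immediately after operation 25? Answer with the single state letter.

[1] P1: store L3 := 50 | P0:I, P1:M(50) | bus: BusRdX
[2] P1: store L3 := 61 | P0:I, P1:M(61) | bus: none
[3] P1: store L1 := 44 | P0:I, P1:M(44) | bus: BusRdX
[4] P1: load  L3 | P0:I, P1:M(61) | bus: none
[5] P0: load  L1 | P0:S(44), P1:S(44) | bus: BusRd,Flush
[6] P0: store L1 := 6 | P0:M(6), P1:I | bus: BusUpgr
[7] P0: store L1 := 92 | P0:M(92), P1:I | bus: none
[8] P1: load  L3 | P0:I, P1:M(61) | bus: none
[9] P0: store L3 := 84 | P0:M(84), P1:I | bus: BusRdX,Flush
[10] P0: load  L4 | P0:E(30), P1:I | bus: BusRd
[11] P0: load  L3 | P0:M(84), P1:I | bus: none
[12] P1: load  L1 | P0:S(92), P1:S(92) | bus: BusRd,Flush
[13] P1: load  L1 | P0:S(92), P1:S(92) | bus: none
[14] P0: store L1 := 75 | P0:M(75), P1:I | bus: BusUpgr
[15] P0: load  L1 | P0:M(75), P1:I | bus: none
[16] P0: store L1 := 49 | P0:M(49), P1:I | bus: none
[17] P1: store L2 := 85 | P0:I, P1:M(85) | bus: BusRdX
[18] P1: store L1 := 91 | P0:I, P1:M(91) | bus: BusRdX,Flush
[19] P1: store L4 := 68 | P0:I, P1:M(68) | bus: BusRdX
[20] P1: store L1 := 86 | P0:I, P1:M(86) | bus: none
[21] P0: load  L1 | P0:S(86), P1:S(86) | bus: BusRd,Flush
[22] P1: store L0 := 94 | P0:I, P1:M(94) | bus: BusRdX
[23] P1: store L1 := 73 | P0:I, P1:M(73) | bus: BusUpgr
[24] P1: load  L1 | P0:I, P1:M(73) | bus: none
[25] P0: store L4 := 28 | P0:M(28), P1:I | bus: BusRdX,Flush
[26] P1: store L1 := 78 | P0:I, P1:M(78) | bus: none
[27] P1: load  L1 | P0:I, P1:M(78) | bus: none
[28] P0: load  L1 | P0:S(78), P1:S(78) | bus: BusRd,Flush
[29] P0: load  L1 | P0:S(78), P1:S(78) | bus: none
[30] P1: store L0 := 50 | P0:I, P1:M(50) | bus: none

state = I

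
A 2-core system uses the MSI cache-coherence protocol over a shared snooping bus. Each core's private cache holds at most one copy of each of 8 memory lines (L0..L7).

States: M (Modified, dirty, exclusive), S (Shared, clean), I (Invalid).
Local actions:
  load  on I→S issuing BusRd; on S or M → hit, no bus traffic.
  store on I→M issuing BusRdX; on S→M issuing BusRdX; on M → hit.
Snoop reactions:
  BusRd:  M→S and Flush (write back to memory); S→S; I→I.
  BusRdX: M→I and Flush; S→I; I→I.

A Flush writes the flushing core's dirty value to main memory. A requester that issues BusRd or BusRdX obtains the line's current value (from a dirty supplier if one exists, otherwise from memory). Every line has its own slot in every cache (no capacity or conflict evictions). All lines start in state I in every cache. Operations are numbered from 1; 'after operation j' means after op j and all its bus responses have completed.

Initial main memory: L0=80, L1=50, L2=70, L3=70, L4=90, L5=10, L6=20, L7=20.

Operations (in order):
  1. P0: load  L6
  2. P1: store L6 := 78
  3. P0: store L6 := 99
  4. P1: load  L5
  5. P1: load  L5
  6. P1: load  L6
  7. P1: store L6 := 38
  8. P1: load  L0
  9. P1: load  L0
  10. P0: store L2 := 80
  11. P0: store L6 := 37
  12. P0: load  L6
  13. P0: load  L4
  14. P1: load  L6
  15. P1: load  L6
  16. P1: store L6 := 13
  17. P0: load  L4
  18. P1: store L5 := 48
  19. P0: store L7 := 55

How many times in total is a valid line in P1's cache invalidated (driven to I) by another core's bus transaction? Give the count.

step 1: P0: load  L6  ⟶  SI  (L6)  txn=BusRd  M[L6]=20
step 2: P1: store L6 := 78  ⟶  IM  (L6)  txn=BusRdX  M[L6]=20
step 3: P0: store L6 := 99  ⟶  MI  (L6)  txn=BusRdX+Flush  M[L6]=78
step 4: P1: load  L5  ⟶  IS  (L5)  txn=BusRd  M[L5]=10
step 5: P1: load  L5  ⟶  IS  (L5)  txn=∅  M[L5]=10
step 6: P1: load  L6  ⟶  SS  (L6)  txn=BusRd+Flush  M[L6]=99
step 7: P1: store L6 := 38  ⟶  IM  (L6)  txn=BusRdX  M[L6]=99
step 8: P1: load  L0  ⟶  IS  (L0)  txn=BusRd  M[L0]=80
step 9: P1: load  L0  ⟶  IS  (L0)  txn=∅  M[L0]=80
step 10: P0: store L2 := 80  ⟶  MI  (L2)  txn=BusRdX  M[L2]=70
step 11: P0: store L6 := 37  ⟶  MI  (L6)  txn=BusRdX+Flush  M[L6]=38
step 12: P0: load  L6  ⟶  MI  (L6)  txn=∅  M[L6]=38
step 13: P0: load  L4  ⟶  SI  (L4)  txn=BusRd  M[L4]=90
step 14: P1: load  L6  ⟶  SS  (L6)  txn=BusRd+Flush  M[L6]=37
step 15: P1: load  L6  ⟶  SS  (L6)  txn=∅  M[L6]=37
step 16: P1: store L6 := 13  ⟶  IM  (L6)  txn=BusRdX  M[L6]=37
step 17: P0: load  L4  ⟶  SI  (L4)  txn=∅  M[L4]=90
step 18: P1: store L5 := 48  ⟶  IM  (L5)  txn=BusRdX  M[L5]=10
step 19: P0: store L7 := 55  ⟶  MI  (L7)  txn=BusRdX  M[L7]=20

invalidations = 2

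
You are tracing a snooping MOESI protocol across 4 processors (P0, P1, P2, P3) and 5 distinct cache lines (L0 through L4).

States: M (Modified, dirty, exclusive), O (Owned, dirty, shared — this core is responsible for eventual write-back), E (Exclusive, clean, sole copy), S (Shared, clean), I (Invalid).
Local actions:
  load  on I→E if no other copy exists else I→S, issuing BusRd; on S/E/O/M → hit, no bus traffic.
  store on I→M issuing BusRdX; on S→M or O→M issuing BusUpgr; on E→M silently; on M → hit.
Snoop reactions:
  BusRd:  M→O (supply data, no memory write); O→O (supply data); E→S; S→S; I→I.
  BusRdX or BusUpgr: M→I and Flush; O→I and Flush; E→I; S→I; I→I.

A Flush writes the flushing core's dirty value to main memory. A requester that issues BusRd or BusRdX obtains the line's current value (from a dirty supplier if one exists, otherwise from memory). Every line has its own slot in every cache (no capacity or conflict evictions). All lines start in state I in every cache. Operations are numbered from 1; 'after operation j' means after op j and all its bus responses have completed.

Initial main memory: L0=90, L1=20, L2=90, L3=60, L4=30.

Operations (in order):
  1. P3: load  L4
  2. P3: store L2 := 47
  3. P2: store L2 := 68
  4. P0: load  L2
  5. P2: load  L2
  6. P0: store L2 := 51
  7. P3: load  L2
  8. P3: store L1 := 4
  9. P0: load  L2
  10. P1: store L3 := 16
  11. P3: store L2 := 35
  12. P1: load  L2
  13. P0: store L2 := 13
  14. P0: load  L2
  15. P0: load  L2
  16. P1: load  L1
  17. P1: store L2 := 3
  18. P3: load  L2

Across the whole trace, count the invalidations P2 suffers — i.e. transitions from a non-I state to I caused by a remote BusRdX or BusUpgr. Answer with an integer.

  op1 P3: load  L4 → I/I/I/E on L4; bus BusRd; mem=30
  op2 P3: store L2 := 47 → I/I/I/M on L2; bus BusRdX; mem=90
  op3 P2: store L2 := 68 → I/I/M/I on L2; bus BusRdX Flush; mem=47
  op4 P0: load  L2 → S/I/O/I on L2; bus BusRd; mem=47
  op5 P2: load  L2 → S/I/O/I on L2; bus (none); mem=47
  op6 P0: store L2 := 51 → M/I/I/I on L2; bus BusUpgr Flush; mem=68
  op7 P3: load  L2 → O/I/I/S on L2; bus BusRd; mem=68
  op8 P3: store L1 := 4 → I/I/I/M on L1; bus BusRdX; mem=20
  op9 P0: load  L2 → O/I/I/S on L2; bus (none); mem=68
  op10 P1: store L3 := 16 → I/M/I/I on L3; bus BusRdX; mem=60
  op11 P3: store L2 := 35 → I/I/I/M on L2; bus BusUpgr Flush; mem=51
  op12 P1: load  L2 → I/S/I/O on L2; bus BusRd; mem=51
  op13 P0: store L2 := 13 → M/I/I/I on L2; bus BusRdX Flush; mem=35
  op14 P0: load  L2 → M/I/I/I on L2; bus (none); mem=35
  op15 P0: load  L2 → M/I/I/I on L2; bus (none); mem=35
  op16 P1: load  L1 → I/S/I/O on L1; bus BusRd; mem=20
  op17 P1: store L2 := 3 → I/M/I/I on L2; bus BusRdX Flush; mem=13
  op18 P3: load  L2 → I/O/I/S on L2; bus BusRd; mem=13

invalidations = 1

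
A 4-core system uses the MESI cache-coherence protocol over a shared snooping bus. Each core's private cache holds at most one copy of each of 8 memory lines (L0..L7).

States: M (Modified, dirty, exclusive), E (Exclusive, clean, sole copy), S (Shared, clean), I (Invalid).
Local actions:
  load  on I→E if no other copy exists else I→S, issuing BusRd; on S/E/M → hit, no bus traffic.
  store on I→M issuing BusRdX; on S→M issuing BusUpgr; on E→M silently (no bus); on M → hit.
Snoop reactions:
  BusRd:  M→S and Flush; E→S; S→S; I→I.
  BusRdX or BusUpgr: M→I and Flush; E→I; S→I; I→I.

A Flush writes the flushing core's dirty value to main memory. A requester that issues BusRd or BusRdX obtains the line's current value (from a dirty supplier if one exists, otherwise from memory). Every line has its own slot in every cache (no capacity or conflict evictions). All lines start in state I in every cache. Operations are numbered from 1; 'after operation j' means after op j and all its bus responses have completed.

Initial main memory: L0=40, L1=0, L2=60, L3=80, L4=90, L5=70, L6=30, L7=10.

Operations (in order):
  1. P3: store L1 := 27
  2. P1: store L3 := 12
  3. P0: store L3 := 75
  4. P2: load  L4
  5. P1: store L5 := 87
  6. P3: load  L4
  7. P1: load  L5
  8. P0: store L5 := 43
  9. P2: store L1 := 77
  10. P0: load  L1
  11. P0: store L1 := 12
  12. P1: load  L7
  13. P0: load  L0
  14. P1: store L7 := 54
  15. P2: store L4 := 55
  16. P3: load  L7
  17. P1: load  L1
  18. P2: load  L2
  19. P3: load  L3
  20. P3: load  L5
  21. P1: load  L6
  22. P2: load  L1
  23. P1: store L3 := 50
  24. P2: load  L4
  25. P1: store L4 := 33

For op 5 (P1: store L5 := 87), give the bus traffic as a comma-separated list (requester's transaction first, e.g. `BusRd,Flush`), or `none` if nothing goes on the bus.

bus = BusRdX

1. P3: store L1 := 27  bus=[BusRdX]  L1: P0=I P1=I P2=I P3=M  mem[L1]=0
2. P1: store L3 := 12  bus=[BusRdX]  L3: P0=I P1=M P2=I P3=I  mem[L3]=80
3. P0: store L3 := 75  bus=[BusRdX,Flush]  L3: P0=M P1=I P2=I P3=I  mem[L3]=12
4. P2: load  L4  bus=[BusRd]  L4: P0=I P1=I P2=E P3=I  mem[L4]=90
5. P1: store L5 := 87  bus=[BusRdX]  L5: P0=I P1=M P2=I P3=I  mem[L5]=70
6. P3: load  L4  bus=[BusRd]  L4: P0=I P1=I P2=S P3=S  mem[L4]=90
7. P1: load  L5  bus=[-]  L5: P0=I P1=M P2=I P3=I  mem[L5]=70
8. P0: store L5 := 43  bus=[BusRdX,Flush]  L5: P0=M P1=I P2=I P3=I  mem[L5]=87
9. P2: store L1 := 77  bus=[BusRdX,Flush]  L1: P0=I P1=I P2=M P3=I  mem[L1]=27
10. P0: load  L1  bus=[BusRd,Flush]  L1: P0=S P1=I P2=S P3=I  mem[L1]=77
11. P0: store L1 := 12  bus=[BusUpgr]  L1: P0=M P1=I P2=I P3=I  mem[L1]=77
12. P1: load  L7  bus=[BusRd]  L7: P0=I P1=E P2=I P3=I  mem[L7]=10
13. P0: load  L0  bus=[BusRd]  L0: P0=E P1=I P2=I P3=I  mem[L0]=40
14. P1: store L7 := 54  bus=[-]  L7: P0=I P1=M P2=I P3=I  mem[L7]=10
15. P2: store L4 := 55  bus=[BusUpgr]  L4: P0=I P1=I P2=M P3=I  mem[L4]=90
16. P3: load  L7  bus=[BusRd,Flush]  L7: P0=I P1=S P2=I P3=S  mem[L7]=54
17. P1: load  L1  bus=[BusRd,Flush]  L1: P0=S P1=S P2=I P3=I  mem[L1]=12
18. P2: load  L2  bus=[BusRd]  L2: P0=I P1=I P2=E P3=I  mem[L2]=60
19. P3: load  L3  bus=[BusRd,Flush]  L3: P0=S P1=I P2=I P3=S  mem[L3]=75
20. P3: load  L5  bus=[BusRd,Flush]  L5: P0=S P1=I P2=I P3=S  mem[L5]=43
21. P1: load  L6  bus=[BusRd]  L6: P0=I P1=E P2=I P3=I  mem[L6]=30
22. P2: load  L1  bus=[BusRd]  L1: P0=S P1=S P2=S P3=I  mem[L1]=12
23. P1: store L3 := 50  bus=[BusRdX]  L3: P0=I P1=M P2=I P3=I  mem[L3]=75
24. P2: load  L4  bus=[-]  L4: P0=I P1=I P2=M P3=I  mem[L4]=90
25. P1: store L4 := 33  bus=[BusRdX,Flush]  L4: P0=I P1=M P2=I P3=I  mem[L4]=55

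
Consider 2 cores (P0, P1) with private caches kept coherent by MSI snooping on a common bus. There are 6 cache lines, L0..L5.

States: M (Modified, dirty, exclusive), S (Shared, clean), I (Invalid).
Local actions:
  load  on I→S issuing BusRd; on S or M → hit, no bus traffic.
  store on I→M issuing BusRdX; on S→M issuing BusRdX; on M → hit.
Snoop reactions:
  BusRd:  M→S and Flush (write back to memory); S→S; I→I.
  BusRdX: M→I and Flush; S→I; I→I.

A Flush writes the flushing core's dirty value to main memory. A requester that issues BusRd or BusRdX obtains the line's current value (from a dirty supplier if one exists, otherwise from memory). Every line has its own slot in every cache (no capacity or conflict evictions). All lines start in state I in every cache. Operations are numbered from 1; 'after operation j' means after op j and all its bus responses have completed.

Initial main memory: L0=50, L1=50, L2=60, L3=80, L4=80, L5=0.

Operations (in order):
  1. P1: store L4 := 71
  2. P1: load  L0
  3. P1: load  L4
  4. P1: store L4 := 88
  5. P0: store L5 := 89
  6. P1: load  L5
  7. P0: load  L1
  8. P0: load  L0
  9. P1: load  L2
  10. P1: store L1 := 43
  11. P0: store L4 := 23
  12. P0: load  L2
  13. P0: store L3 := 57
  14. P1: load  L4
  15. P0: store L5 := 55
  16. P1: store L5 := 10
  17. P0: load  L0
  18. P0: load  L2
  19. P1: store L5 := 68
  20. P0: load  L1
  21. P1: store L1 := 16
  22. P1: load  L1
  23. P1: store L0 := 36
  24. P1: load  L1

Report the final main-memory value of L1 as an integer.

memory[L1] = 43

[1] P1: store L4 := 71 | P0:I, P1:M(71) | bus: BusRdX
[2] P1: load  L0 | P0:I, P1:S(50) | bus: BusRd
[3] P1: load  L4 | P0:I, P1:M(71) | bus: none
[4] P1: store L4 := 88 | P0:I, P1:M(88) | bus: none
[5] P0: store L5 := 89 | P0:M(89), P1:I | bus: BusRdX
[6] P1: load  L5 | P0:S(89), P1:S(89) | bus: BusRd,Flush
[7] P0: load  L1 | P0:S(50), P1:I | bus: BusRd
[8] P0: load  L0 | P0:S(50), P1:S(50) | bus: BusRd
[9] P1: load  L2 | P0:I, P1:S(60) | bus: BusRd
[10] P1: store L1 := 43 | P0:I, P1:M(43) | bus: BusRdX
[11] P0: store L4 := 23 | P0:M(23), P1:I | bus: BusRdX,Flush
[12] P0: load  L2 | P0:S(60), P1:S(60) | bus: BusRd
[13] P0: store L3 := 57 | P0:M(57), P1:I | bus: BusRdX
[14] P1: load  L4 | P0:S(23), P1:S(23) | bus: BusRd,Flush
[15] P0: store L5 := 55 | P0:M(55), P1:I | bus: BusRdX
[16] P1: store L5 := 10 | P0:I, P1:M(10) | bus: BusRdX,Flush
[17] P0: load  L0 | P0:S(50), P1:S(50) | bus: none
[18] P0: load  L2 | P0:S(60), P1:S(60) | bus: none
[19] P1: store L5 := 68 | P0:I, P1:M(68) | bus: none
[20] P0: load  L1 | P0:S(43), P1:S(43) | bus: BusRd,Flush
[21] P1: store L1 := 16 | P0:I, P1:M(16) | bus: BusRdX
[22] P1: load  L1 | P0:I, P1:M(16) | bus: none
[23] P1: store L0 := 36 | P0:I, P1:M(36) | bus: BusRdX
[24] P1: load  L1 | P0:I, P1:M(16) | bus: none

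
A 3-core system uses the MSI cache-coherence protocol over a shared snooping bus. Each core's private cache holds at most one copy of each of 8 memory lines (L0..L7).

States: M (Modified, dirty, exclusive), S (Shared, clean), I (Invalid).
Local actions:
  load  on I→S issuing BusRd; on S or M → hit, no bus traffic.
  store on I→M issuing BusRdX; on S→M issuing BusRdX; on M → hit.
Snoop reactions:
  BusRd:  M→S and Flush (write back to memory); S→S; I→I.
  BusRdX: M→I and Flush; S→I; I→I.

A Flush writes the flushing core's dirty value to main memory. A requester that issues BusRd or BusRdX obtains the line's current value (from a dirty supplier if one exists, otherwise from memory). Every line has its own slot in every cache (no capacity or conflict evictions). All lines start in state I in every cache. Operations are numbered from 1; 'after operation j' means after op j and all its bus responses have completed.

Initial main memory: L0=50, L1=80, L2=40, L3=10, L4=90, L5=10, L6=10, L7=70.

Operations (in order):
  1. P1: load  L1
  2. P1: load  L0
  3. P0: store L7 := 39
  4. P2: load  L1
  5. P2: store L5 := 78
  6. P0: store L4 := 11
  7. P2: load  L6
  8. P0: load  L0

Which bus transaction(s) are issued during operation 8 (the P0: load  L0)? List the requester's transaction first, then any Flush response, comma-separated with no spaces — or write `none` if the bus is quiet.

[1] P1: load  L1 | P0:I, P1:S(80), P2:I | bus: BusRd
[2] P1: load  L0 | P0:I, P1:S(50), P2:I | bus: BusRd
[3] P0: store L7 := 39 | P0:M(39), P1:I, P2:I | bus: BusRdX
[4] P2: load  L1 | P0:I, P1:S(80), P2:S(80) | bus: BusRd
[5] P2: store L5 := 78 | P0:I, P1:I, P2:M(78) | bus: BusRdX
[6] P0: store L4 := 11 | P0:M(11), P1:I, P2:I | bus: BusRdX
[7] P2: load  L6 | P0:I, P1:I, P2:S(10) | bus: BusRd
[8] P0: load  L0 | P0:S(50), P1:S(50), P2:I | bus: BusRd

bus = BusRd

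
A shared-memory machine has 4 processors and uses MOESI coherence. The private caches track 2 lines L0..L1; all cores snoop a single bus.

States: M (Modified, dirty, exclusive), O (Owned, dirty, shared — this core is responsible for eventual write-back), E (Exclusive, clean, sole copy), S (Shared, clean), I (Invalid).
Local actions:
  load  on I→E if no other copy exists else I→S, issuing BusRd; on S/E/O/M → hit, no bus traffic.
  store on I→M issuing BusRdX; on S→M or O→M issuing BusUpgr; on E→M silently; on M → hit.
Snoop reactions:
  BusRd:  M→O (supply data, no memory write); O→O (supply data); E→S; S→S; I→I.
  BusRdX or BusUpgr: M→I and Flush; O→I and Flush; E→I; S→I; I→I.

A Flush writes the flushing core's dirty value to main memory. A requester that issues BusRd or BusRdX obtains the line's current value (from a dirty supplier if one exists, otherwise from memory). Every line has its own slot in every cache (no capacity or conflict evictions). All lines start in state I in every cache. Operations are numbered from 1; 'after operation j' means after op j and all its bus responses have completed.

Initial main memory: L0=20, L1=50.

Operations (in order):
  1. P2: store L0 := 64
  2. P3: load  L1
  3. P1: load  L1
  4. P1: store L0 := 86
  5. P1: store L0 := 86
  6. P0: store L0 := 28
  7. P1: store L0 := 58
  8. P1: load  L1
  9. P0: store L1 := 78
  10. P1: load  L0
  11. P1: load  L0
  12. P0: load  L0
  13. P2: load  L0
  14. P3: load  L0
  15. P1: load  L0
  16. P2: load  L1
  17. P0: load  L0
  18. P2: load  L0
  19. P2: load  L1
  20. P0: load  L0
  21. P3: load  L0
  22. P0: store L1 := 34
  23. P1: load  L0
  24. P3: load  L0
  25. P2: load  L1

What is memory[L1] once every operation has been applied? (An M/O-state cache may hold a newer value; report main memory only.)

[1] P2: store L0 := 64 | P0:I, P1:I, P2:M(64), P3:I | bus: BusRdX
[2] P3: load  L1 | P0:I, P1:I, P2:I, P3:E(50) | bus: BusRd
[3] P1: load  L1 | P0:I, P1:S(50), P2:I, P3:S(50) | bus: BusRd
[4] P1: store L0 := 86 | P0:I, P1:M(86), P2:I, P3:I | bus: BusRdX,Flush
[5] P1: store L0 := 86 | P0:I, P1:M(86), P2:I, P3:I | bus: none
[6] P0: store L0 := 28 | P0:M(28), P1:I, P2:I, P3:I | bus: BusRdX,Flush
[7] P1: store L0 := 58 | P0:I, P1:M(58), P2:I, P3:I | bus: BusRdX,Flush
[8] P1: load  L1 | P0:I, P1:S(50), P2:I, P3:S(50) | bus: none
[9] P0: store L1 := 78 | P0:M(78), P1:I, P2:I, P3:I | bus: BusRdX
[10] P1: load  L0 | P0:I, P1:M(58), P2:I, P3:I | bus: none
[11] P1: load  L0 | P0:I, P1:M(58), P2:I, P3:I | bus: none
[12] P0: load  L0 | P0:S(58), P1:O(58), P2:I, P3:I | bus: BusRd
[13] P2: load  L0 | P0:S(58), P1:O(58), P2:S(58), P3:I | bus: BusRd
[14] P3: load  L0 | P0:S(58), P1:O(58), P2:S(58), P3:S(58) | bus: BusRd
[15] P1: load  L0 | P0:S(58), P1:O(58), P2:S(58), P3:S(58) | bus: none
[16] P2: load  L1 | P0:O(78), P1:I, P2:S(78), P3:I | bus: BusRd
[17] P0: load  L0 | P0:S(58), P1:O(58), P2:S(58), P3:S(58) | bus: none
[18] P2: load  L0 | P0:S(58), P1:O(58), P2:S(58), P3:S(58) | bus: none
[19] P2: load  L1 | P0:O(78), P1:I, P2:S(78), P3:I | bus: none
[20] P0: load  L0 | P0:S(58), P1:O(58), P2:S(58), P3:S(58) | bus: none
[21] P3: load  L0 | P0:S(58), P1:O(58), P2:S(58), P3:S(58) | bus: none
[22] P0: store L1 := 34 | P0:M(34), P1:I, P2:I, P3:I | bus: BusUpgr
[23] P1: load  L0 | P0:S(58), P1:O(58), P2:S(58), P3:S(58) | bus: none
[24] P3: load  L0 | P0:S(58), P1:O(58), P2:S(58), P3:S(58) | bus: none
[25] P2: load  L1 | P0:O(34), P1:I, P2:S(34), P3:I | bus: BusRd

memory[L1] = 50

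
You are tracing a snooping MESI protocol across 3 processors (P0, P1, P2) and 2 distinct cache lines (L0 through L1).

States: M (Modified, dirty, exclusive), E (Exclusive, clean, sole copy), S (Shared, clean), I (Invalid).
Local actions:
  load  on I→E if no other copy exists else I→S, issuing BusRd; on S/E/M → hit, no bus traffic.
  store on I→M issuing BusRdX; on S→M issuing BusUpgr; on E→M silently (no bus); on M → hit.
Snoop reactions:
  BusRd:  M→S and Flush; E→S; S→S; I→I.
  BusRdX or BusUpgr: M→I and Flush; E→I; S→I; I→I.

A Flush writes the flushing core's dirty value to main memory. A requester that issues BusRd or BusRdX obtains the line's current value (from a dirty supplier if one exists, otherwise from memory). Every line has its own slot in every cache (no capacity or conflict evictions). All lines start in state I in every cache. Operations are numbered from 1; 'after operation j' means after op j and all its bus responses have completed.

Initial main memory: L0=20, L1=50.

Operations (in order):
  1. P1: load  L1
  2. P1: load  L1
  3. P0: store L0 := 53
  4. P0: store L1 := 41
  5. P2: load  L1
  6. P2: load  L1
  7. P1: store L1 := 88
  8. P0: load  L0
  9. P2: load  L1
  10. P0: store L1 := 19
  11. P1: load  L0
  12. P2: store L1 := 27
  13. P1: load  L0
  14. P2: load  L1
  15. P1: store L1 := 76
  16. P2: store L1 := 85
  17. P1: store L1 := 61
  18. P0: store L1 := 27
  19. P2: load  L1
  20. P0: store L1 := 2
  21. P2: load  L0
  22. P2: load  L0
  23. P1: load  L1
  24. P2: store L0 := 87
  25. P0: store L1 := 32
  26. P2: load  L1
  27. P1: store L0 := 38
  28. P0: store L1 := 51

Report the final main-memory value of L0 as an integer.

memory[L0] = 87

step 1: P1: load  L1  ⟶  IEI  (L1)  txn=BusRd  M[L1]=50
step 2: P1: load  L1  ⟶  IEI  (L1)  txn=∅  M[L1]=50
step 3: P0: store L0 := 53  ⟶  MII  (L0)  txn=BusRdX  M[L0]=20
step 4: P0: store L1 := 41  ⟶  MII  (L1)  txn=BusRdX  M[L1]=50
step 5: P2: load  L1  ⟶  SIS  (L1)  txn=BusRd+Flush  M[L1]=41
step 6: P2: load  L1  ⟶  SIS  (L1)  txn=∅  M[L1]=41
step 7: P1: store L1 := 88  ⟶  IMI  (L1)  txn=BusRdX  M[L1]=41
step 8: P0: load  L0  ⟶  MII  (L0)  txn=∅  M[L0]=20
step 9: P2: load  L1  ⟶  ISS  (L1)  txn=BusRd+Flush  M[L1]=88
step 10: P0: store L1 := 19  ⟶  MII  (L1)  txn=BusRdX  M[L1]=88
step 11: P1: load  L0  ⟶  SSI  (L0)  txn=BusRd+Flush  M[L0]=53
step 12: P2: store L1 := 27  ⟶  IIM  (L1)  txn=BusRdX+Flush  M[L1]=19
step 13: P1: load  L0  ⟶  SSI  (L0)  txn=∅  M[L0]=53
step 14: P2: load  L1  ⟶  IIM  (L1)  txn=∅  M[L1]=19
step 15: P1: store L1 := 76  ⟶  IMI  (L1)  txn=BusRdX+Flush  M[L1]=27
step 16: P2: store L1 := 85  ⟶  IIM  (L1)  txn=BusRdX+Flush  M[L1]=76
step 17: P1: store L1 := 61  ⟶  IMI  (L1)  txn=BusRdX+Flush  M[L1]=85
step 18: P0: store L1 := 27  ⟶  MII  (L1)  txn=BusRdX+Flush  M[L1]=61
step 19: P2: load  L1  ⟶  SIS  (L1)  txn=BusRd+Flush  M[L1]=27
step 20: P0: store L1 := 2  ⟶  MII  (L1)  txn=BusUpgr  M[L1]=27
step 21: P2: load  L0  ⟶  SSS  (L0)  txn=BusRd  M[L0]=53
step 22: P2: load  L0  ⟶  SSS  (L0)  txn=∅  M[L0]=53
step 23: P1: load  L1  ⟶  SSI  (L1)  txn=BusRd+Flush  M[L1]=2
step 24: P2: store L0 := 87  ⟶  IIM  (L0)  txn=BusUpgr  M[L0]=53
step 25: P0: store L1 := 32  ⟶  MII  (L1)  txn=BusUpgr  M[L1]=2
step 26: P2: load  L1  ⟶  SIS  (L1)  txn=BusRd+Flush  M[L1]=32
step 27: P1: store L0 := 38  ⟶  IMI  (L0)  txn=BusRdX+Flush  M[L0]=87
step 28: P0: store L1 := 51  ⟶  MII  (L1)  txn=BusUpgr  M[L1]=32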